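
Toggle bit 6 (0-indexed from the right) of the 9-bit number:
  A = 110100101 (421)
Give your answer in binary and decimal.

Mask = 1 << 6 = 001000000
Bit 6 of A is 0; XOR with the mask flips it to 1.
  110100101
^ 001000000
-----------
  111100101

Answer: 111100101 (485)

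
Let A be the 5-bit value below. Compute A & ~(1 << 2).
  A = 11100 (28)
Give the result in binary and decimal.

Mask = ~(1 << 2) = 11011
Bit 2 of A is 1, so AND-ing with the mask clears it to 0.
  11100
& 11011
-------
  11000

Answer: 11000 (24)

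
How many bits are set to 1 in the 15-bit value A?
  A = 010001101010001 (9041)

010001101010001
1-bits at positions (from bit 0 = LSB): 0, 4, 6, 8, 9, 13
Count = 6

Answer: 6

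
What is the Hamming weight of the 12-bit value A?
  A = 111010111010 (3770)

111010111010
1-bits at positions (from bit 0 = LSB): 1, 3, 4, 5, 7, 9, 10, 11
Count = 8

Answer: 8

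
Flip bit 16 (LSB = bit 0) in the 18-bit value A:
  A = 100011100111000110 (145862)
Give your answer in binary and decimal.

Mask = 1 << 16 = 010000000000000000
Bit 16 of A is 0; XOR with the mask flips it to 1.
  100011100111000110
^ 010000000000000000
--------------------
  110011100111000110

Answer: 110011100111000110 (211398)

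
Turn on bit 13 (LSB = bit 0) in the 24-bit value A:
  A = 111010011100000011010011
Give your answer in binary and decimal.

Mask = 1 << 13 = 000000000010000000000000
Bit 13 of A is 0, so OR-ing with the mask flips it to 1.
  111010011100000011010011
| 000000000010000000000000
--------------------------
  111010011110000011010011

Answer: 111010011110000011010011 (15327443)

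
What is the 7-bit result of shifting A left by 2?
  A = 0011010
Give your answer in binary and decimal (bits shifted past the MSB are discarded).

Shift left by 2: drop the top 2 bit(s), append 2 zero(s) on the right.
  0011010  ->  discard [00], keep [11010], append 00
= 1101000

Answer: 1101000 (104)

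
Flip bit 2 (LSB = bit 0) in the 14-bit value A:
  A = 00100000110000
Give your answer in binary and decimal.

Mask = 1 << 2 = 00000000000100
Bit 2 of A is 0; XOR with the mask flips it to 1.
  00100000110000
^ 00000000000100
----------------
  00100000110100

Answer: 00100000110100 (2100)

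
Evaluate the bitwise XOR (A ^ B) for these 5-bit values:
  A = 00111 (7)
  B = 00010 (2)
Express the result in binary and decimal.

Apply ^ to each column (1 where bits differ):
  00111
^ 00010
-------
  00101

Answer: 00101 (5)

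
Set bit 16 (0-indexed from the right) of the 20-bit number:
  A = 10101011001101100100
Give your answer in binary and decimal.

Mask = 1 << 16 = 00010000000000000000
Bit 16 of A is 0, so OR-ing with the mask flips it to 1.
  10101011001101100100
| 00010000000000000000
----------------------
  10111011001101100100

Answer: 10111011001101100100 (766820)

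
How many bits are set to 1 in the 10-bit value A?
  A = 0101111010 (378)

0101111010
1-bits at positions (from bit 0 = LSB): 1, 3, 4, 5, 6, 8
Count = 6

Answer: 6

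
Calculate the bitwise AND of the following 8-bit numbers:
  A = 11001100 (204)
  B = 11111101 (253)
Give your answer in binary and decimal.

Apply & to each column (1 only where both bits are 1):
  11001100
& 11111101
----------
  11001100

Answer: 11001100 (204)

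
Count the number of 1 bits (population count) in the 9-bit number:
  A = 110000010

110000010
1-bits at positions (from bit 0 = LSB): 1, 7, 8
Count = 3

Answer: 3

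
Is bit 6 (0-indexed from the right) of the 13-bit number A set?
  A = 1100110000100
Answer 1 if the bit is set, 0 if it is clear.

Bit 6 is the 7th from the right.
  1100110000100
        ^
That bit is 0.

Answer: 0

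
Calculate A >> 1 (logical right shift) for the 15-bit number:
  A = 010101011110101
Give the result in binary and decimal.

Logical shift right by 1: drop the bottom 1 bit(s), prepend 1 zero(s) on the left.
  010101011110101  ->  keep [01010101111010], discard [1], prepend 0
= 001010101111010

Answer: 001010101111010 (5498)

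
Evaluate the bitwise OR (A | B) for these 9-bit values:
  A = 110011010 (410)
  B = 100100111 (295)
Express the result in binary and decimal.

Apply | to each column (1 where either bit is 1):
  110011010
| 100100111
-----------
  110111111

Answer: 110111111 (447)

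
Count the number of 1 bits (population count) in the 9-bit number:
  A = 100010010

100010010
1-bits at positions (from bit 0 = LSB): 1, 4, 8
Count = 3

Answer: 3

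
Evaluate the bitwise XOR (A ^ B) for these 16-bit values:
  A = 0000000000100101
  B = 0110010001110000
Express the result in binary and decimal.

Apply ^ to each column (1 where bits differ):
  0000000000100101
^ 0110010001110000
------------------
  0110010001010101

Answer: 0110010001010101 (25685)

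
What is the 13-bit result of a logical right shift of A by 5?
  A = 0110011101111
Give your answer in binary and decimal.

Logical shift right by 5: drop the bottom 5 bit(s), prepend 5 zero(s) on the left.
  0110011101111  ->  keep [01100111], discard [01111], prepend 00000
= 0000001100111

Answer: 0000001100111 (103)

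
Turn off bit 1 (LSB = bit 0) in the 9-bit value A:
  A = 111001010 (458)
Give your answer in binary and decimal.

Mask = ~(1 << 1) = 111111101
Bit 1 of A is 1, so AND-ing with the mask clears it to 0.
  111001010
& 111111101
-----------
  111001000

Answer: 111001000 (456)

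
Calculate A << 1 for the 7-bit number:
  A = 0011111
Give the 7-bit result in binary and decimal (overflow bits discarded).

Shift left by 1: drop the top 1 bit(s), append 1 zero(s) on the right.
  0011111  ->  discard [0], keep [011111], append 0
= 0111110

Answer: 0111110 (62)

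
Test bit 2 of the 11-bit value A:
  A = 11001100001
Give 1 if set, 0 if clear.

Bit 2 is the 3rd from the right.
  11001100001
          ^
That bit is 0.

Answer: 0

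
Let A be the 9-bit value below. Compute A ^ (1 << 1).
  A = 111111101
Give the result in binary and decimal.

Mask = 1 << 1 = 000000010
Bit 1 of A is 0; XOR with the mask flips it to 1.
  111111101
^ 000000010
-----------
  111111111

Answer: 111111111 (511)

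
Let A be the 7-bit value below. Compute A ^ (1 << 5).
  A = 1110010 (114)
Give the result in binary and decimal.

Mask = 1 << 5 = 0100000
Bit 5 of A is 1; XOR with the mask flips it to 0.
  1110010
^ 0100000
---------
  1010010

Answer: 1010010 (82)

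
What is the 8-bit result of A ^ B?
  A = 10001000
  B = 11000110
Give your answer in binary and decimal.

Apply ^ to each column (1 where bits differ):
  10001000
^ 11000110
----------
  01001110

Answer: 01001110 (78)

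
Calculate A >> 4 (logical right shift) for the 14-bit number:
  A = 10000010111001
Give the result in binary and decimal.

Logical shift right by 4: drop the bottom 4 bit(s), prepend 4 zero(s) on the left.
  10000010111001  ->  keep [1000001011], discard [1001], prepend 0000
= 00001000001011

Answer: 00001000001011 (523)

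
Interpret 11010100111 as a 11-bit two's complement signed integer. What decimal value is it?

MSB is 1, so the value is negative. Find the magnitude:
1. Invert bits:  00101011000
2. Add 1:        00101011001  = 345
3. Apply sign:   -345

Answer: -345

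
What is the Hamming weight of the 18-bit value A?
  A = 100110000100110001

100110000100110001
1-bits at positions (from bit 0 = LSB): 0, 4, 5, 8, 13, 14, 17
Count = 7

Answer: 7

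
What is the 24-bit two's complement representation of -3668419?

1. Binary of +3668419:  001101111111100111000011
2. Invert bits:     110010000000011000111100
3. Add 1:           110010000000011000111101

Answer: 110010000000011000111101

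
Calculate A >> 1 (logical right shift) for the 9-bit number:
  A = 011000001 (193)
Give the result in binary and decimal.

Logical shift right by 1: drop the bottom 1 bit(s), prepend 1 zero(s) on the left.
  011000001  ->  keep [01100000], discard [1], prepend 0
= 001100000

Answer: 001100000 (96)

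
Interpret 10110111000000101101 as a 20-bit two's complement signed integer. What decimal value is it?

MSB is 1, so the value is negative. Find the magnitude:
1. Invert bits:  01001000111111010010
2. Add 1:        01001000111111010011  = 298963
3. Apply sign:   -298963

Answer: -298963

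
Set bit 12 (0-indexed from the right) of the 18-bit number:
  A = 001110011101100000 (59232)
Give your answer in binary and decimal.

Mask = 1 << 12 = 000001000000000000
Bit 12 of A is 0, so OR-ing with the mask flips it to 1.
  001110011101100000
| 000001000000000000
--------------------
  001111011101100000

Answer: 001111011101100000 (63328)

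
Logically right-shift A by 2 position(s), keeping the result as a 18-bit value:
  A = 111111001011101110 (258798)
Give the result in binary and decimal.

Logical shift right by 2: drop the bottom 2 bit(s), prepend 2 zero(s) on the left.
  111111001011101110  ->  keep [1111110010111011], discard [10], prepend 00
= 001111110010111011

Answer: 001111110010111011 (64699)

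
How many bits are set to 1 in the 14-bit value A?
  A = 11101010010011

11101010010011
1-bits at positions (from bit 0 = LSB): 0, 1, 4, 7, 9, 11, 12, 13
Count = 8

Answer: 8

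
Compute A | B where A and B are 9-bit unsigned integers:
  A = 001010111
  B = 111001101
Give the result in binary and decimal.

Apply | to each column (1 where either bit is 1):
  001010111
| 111001101
-----------
  111011111

Answer: 111011111 (479)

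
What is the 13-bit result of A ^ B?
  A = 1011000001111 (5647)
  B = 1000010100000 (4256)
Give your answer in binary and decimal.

Apply ^ to each column (1 where bits differ):
  1011000001111
^ 1000010100000
---------------
  0011010101111

Answer: 0011010101111 (1711)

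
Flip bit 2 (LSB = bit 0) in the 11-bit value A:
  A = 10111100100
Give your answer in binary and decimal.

Mask = 1 << 2 = 00000000100
Bit 2 of A is 1; XOR with the mask flips it to 0.
  10111100100
^ 00000000100
-------------
  10111100000

Answer: 10111100000 (1504)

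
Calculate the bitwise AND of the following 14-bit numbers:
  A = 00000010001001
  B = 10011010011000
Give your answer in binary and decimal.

Apply & to each column (1 only where both bits are 1):
  00000010001001
& 10011010011000
----------------
  00000010001000

Answer: 00000010001000 (136)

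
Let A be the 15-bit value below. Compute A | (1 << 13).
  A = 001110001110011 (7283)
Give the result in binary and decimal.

Mask = 1 << 13 = 010000000000000
Bit 13 of A is 0, so OR-ing with the mask flips it to 1.
  001110001110011
| 010000000000000
-----------------
  011110001110011

Answer: 011110001110011 (15475)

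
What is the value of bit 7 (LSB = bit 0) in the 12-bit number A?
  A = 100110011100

Bit 7 is the 8th from the right.
  100110011100
      ^
That bit is 1.

Answer: 1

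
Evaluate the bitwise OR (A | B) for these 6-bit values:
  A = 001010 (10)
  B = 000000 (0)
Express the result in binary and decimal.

Apply | to each column (1 where either bit is 1):
  001010
| 000000
--------
  001010

Answer: 001010 (10)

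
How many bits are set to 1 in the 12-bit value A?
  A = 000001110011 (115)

000001110011
1-bits at positions (from bit 0 = LSB): 0, 1, 4, 5, 6
Count = 5

Answer: 5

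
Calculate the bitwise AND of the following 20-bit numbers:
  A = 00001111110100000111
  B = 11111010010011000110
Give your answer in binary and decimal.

Apply & to each column (1 only where both bits are 1):
  00001111110100000111
& 11111010010011000110
----------------------
  00001010010000000110

Answer: 00001010010000000110 (41990)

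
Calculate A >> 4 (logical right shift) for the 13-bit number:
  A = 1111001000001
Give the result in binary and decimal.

Logical shift right by 4: drop the bottom 4 bit(s), prepend 4 zero(s) on the left.
  1111001000001  ->  keep [111100100], discard [0001], prepend 0000
= 0000111100100

Answer: 0000111100100 (484)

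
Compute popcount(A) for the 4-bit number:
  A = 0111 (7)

0111
1-bits at positions (from bit 0 = LSB): 0, 1, 2
Count = 3

Answer: 3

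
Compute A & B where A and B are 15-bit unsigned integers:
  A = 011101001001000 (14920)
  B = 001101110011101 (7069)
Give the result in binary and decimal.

Apply & to each column (1 only where both bits are 1):
  011101001001000
& 001101110011101
-----------------
  001101000001000

Answer: 001101000001000 (6664)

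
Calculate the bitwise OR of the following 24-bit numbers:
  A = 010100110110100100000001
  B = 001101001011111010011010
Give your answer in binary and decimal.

Apply | to each column (1 where either bit is 1):
  010100110110100100000001
| 001101001011111010011010
--------------------------
  011101111111111110011011

Answer: 011101111111111110011011 (7864219)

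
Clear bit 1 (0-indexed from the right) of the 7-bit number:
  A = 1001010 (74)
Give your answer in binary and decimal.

Mask = ~(1 << 1) = 1111101
Bit 1 of A is 1, so AND-ing with the mask clears it to 0.
  1001010
& 1111101
---------
  1001000

Answer: 1001000 (72)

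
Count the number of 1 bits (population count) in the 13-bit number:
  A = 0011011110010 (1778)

0011011110010
1-bits at positions (from bit 0 = LSB): 1, 4, 5, 6, 7, 9, 10
Count = 7

Answer: 7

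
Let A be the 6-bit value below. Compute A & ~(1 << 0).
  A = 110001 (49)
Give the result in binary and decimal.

Mask = ~(1 << 0) = 111110
Bit 0 of A is 1, so AND-ing with the mask clears it to 0.
  110001
& 111110
--------
  110000

Answer: 110000 (48)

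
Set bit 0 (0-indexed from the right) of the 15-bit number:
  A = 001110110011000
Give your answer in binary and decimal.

Mask = 1 << 0 = 000000000000001
Bit 0 of A is 0, so OR-ing with the mask flips it to 1.
  001110110011000
| 000000000000001
-----------------
  001110110011001

Answer: 001110110011001 (7577)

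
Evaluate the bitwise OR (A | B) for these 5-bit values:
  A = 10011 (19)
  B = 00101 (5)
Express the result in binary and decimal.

Apply | to each column (1 where either bit is 1):
  10011
| 00101
-------
  10111

Answer: 10111 (23)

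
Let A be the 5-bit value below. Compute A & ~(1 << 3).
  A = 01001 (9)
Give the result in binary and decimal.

Mask = ~(1 << 3) = 10111
Bit 3 of A is 1, so AND-ing with the mask clears it to 0.
  01001
& 10111
-------
  00001

Answer: 00001 (1)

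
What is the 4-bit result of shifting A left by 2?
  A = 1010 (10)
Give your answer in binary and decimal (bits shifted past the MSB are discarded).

Shift left by 2: drop the top 2 bit(s), append 2 zero(s) on the right.
  1010  ->  discard [10], keep [10], append 00
= 1000

Answer: 1000 (8)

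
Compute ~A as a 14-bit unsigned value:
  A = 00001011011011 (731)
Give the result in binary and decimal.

Flip each bit (0->1, 1->0):
  00001011011011
  11110100100100

Answer: 11110100100100 (15652)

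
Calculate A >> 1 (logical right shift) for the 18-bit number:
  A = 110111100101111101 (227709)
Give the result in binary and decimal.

Logical shift right by 1: drop the bottom 1 bit(s), prepend 1 zero(s) on the left.
  110111100101111101  ->  keep [11011110010111110], discard [1], prepend 0
= 011011110010111110

Answer: 011011110010111110 (113854)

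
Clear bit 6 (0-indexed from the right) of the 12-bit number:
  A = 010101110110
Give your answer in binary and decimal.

Mask = ~(1 << 6) = 111110111111
Bit 6 of A is 1, so AND-ing with the mask clears it to 0.
  010101110110
& 111110111111
--------------
  010100110110

Answer: 010100110110 (1334)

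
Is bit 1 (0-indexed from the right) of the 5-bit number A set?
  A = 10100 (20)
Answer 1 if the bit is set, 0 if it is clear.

Bit 1 is the 2nd from the right.
  10100
     ^
That bit is 0.

Answer: 0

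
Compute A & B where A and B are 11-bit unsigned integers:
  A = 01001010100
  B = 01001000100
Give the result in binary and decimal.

Apply & to each column (1 only where both bits are 1):
  01001010100
& 01001000100
-------------
  01001000100

Answer: 01001000100 (580)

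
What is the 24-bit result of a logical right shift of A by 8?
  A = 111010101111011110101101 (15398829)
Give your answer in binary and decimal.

Logical shift right by 8: drop the bottom 8 bit(s), prepend 8 zero(s) on the left.
  111010101111011110101101  ->  keep [1110101011110111], discard [10101101], prepend 00000000
= 000000001110101011110111

Answer: 000000001110101011110111 (60151)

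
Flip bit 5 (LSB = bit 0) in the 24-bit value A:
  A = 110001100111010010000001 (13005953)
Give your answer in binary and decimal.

Mask = 1 << 5 = 000000000000000000100000
Bit 5 of A is 0; XOR with the mask flips it to 1.
  110001100111010010000001
^ 000000000000000000100000
--------------------------
  110001100111010010100001

Answer: 110001100111010010100001 (13005985)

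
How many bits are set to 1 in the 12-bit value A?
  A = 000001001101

000001001101
1-bits at positions (from bit 0 = LSB): 0, 2, 3, 6
Count = 4

Answer: 4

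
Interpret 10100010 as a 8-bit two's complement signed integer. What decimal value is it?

MSB is 1, so the value is negative. Find the magnitude:
1. Invert bits:  01011101
2. Add 1:        01011110  = 94
3. Apply sign:   -94

Answer: -94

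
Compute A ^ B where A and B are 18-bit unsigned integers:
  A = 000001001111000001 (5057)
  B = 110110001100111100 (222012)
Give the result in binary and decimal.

Apply ^ to each column (1 where bits differ):
  000001001111000001
^ 110110001100111100
--------------------
  110111000011111101

Answer: 110111000011111101 (225533)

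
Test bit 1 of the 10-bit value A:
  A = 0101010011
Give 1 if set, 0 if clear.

Bit 1 is the 2nd from the right.
  0101010011
          ^
That bit is 1.

Answer: 1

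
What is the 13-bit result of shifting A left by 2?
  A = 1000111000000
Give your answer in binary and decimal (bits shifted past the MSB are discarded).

Shift left by 2: drop the top 2 bit(s), append 2 zero(s) on the right.
  1000111000000  ->  discard [10], keep [00111000000], append 00
= 0011100000000

Answer: 0011100000000 (1792)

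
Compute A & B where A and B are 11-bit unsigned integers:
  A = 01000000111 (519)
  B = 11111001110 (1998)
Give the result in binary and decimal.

Apply & to each column (1 only where both bits are 1):
  01000000111
& 11111001110
-------------
  01000000110

Answer: 01000000110 (518)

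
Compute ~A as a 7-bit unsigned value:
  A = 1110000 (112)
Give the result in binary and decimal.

Flip each bit (0->1, 1->0):
  1110000
  0001111

Answer: 0001111 (15)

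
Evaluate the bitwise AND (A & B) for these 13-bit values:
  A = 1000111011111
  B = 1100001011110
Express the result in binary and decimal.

Apply & to each column (1 only where both bits are 1):
  1000111011111
& 1100001011110
---------------
  1000001011110

Answer: 1000001011110 (4190)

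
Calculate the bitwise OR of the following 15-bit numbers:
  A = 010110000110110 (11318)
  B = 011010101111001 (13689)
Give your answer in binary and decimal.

Apply | to each column (1 where either bit is 1):
  010110000110110
| 011010101111001
-----------------
  011110101111111

Answer: 011110101111111 (15743)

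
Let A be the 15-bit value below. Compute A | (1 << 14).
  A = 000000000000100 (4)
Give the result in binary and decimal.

Mask = 1 << 14 = 100000000000000
Bit 14 of A is 0, so OR-ing with the mask flips it to 1.
  000000000000100
| 100000000000000
-----------------
  100000000000100

Answer: 100000000000100 (16388)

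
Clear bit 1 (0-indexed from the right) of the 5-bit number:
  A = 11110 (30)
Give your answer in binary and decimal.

Mask = ~(1 << 1) = 11101
Bit 1 of A is 1, so AND-ing with the mask clears it to 0.
  11110
& 11101
-------
  11100

Answer: 11100 (28)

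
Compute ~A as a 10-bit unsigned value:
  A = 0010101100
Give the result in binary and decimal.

Flip each bit (0->1, 1->0):
  0010101100
  1101010011

Answer: 1101010011 (851)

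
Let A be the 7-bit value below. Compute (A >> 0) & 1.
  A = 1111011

Bit 0 is the 1st from the right.
  1111011
        ^
That bit is 1.

Answer: 1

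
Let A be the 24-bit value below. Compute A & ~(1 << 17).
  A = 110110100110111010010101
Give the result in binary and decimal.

Mask = ~(1 << 17) = 111111011111111111111111
Bit 17 of A is 1, so AND-ing with the mask clears it to 0.
  110110100110111010010101
& 111111011111111111111111
--------------------------
  110110000110111010010101

Answer: 110110000110111010010101 (14184085)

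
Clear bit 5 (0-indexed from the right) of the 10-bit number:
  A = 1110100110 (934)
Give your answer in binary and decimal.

Mask = ~(1 << 5) = 1111011111
Bit 5 of A is 1, so AND-ing with the mask clears it to 0.
  1110100110
& 1111011111
------------
  1110000110

Answer: 1110000110 (902)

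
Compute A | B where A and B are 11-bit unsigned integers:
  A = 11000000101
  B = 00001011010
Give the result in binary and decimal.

Apply | to each column (1 where either bit is 1):
  11000000101
| 00001011010
-------------
  11001011111

Answer: 11001011111 (1631)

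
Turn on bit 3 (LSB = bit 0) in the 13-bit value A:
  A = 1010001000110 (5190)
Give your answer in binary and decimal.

Mask = 1 << 3 = 0000000001000
Bit 3 of A is 0, so OR-ing with the mask flips it to 1.
  1010001000110
| 0000000001000
---------------
  1010001001110

Answer: 1010001001110 (5198)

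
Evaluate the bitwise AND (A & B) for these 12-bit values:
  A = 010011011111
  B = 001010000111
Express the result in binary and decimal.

Apply & to each column (1 only where both bits are 1):
  010011011111
& 001010000111
--------------
  000010000111

Answer: 000010000111 (135)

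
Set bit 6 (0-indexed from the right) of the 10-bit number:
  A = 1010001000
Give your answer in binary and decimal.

Mask = 1 << 6 = 0001000000
Bit 6 of A is 0, so OR-ing with the mask flips it to 1.
  1010001000
| 0001000000
------------
  1011001000

Answer: 1011001000 (712)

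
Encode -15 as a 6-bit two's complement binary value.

1. Binary of +15:  001111
2. Invert bits:     110000
3. Add 1:           110001

Answer: 110001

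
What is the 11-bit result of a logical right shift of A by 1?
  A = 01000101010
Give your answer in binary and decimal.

Logical shift right by 1: drop the bottom 1 bit(s), prepend 1 zero(s) on the left.
  01000101010  ->  keep [0100010101], discard [0], prepend 0
= 00100010101

Answer: 00100010101 (277)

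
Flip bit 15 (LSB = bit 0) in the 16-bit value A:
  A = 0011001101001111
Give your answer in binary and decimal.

Mask = 1 << 15 = 1000000000000000
Bit 15 of A is 0; XOR with the mask flips it to 1.
  0011001101001111
^ 1000000000000000
------------------
  1011001101001111

Answer: 1011001101001111 (45903)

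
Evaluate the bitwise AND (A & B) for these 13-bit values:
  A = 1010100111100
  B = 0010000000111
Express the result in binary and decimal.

Apply & to each column (1 only where both bits are 1):
  1010100111100
& 0010000000111
---------------
  0010000000100

Answer: 0010000000100 (1028)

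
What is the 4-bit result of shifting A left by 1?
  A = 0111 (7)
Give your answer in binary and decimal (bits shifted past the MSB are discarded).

Shift left by 1: drop the top 1 bit(s), append 1 zero(s) on the right.
  0111  ->  discard [0], keep [111], append 0
= 1110

Answer: 1110 (14)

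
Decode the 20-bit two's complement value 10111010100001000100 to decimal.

MSB is 1, so the value is negative. Find the magnitude:
1. Invert bits:  01000101011110111011
2. Add 1:        01000101011110111100  = 284604
3. Apply sign:   -284604

Answer: -284604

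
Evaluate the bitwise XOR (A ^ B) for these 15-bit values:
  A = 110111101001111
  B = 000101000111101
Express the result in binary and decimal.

Apply ^ to each column (1 where bits differ):
  110111101001111
^ 000101000111101
-----------------
  110010101110010

Answer: 110010101110010 (25970)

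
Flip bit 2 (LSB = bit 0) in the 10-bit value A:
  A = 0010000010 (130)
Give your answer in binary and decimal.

Mask = 1 << 2 = 0000000100
Bit 2 of A is 0; XOR with the mask flips it to 1.
  0010000010
^ 0000000100
------------
  0010000110

Answer: 0010000110 (134)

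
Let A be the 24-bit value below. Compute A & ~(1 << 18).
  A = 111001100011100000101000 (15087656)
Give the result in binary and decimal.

Mask = ~(1 << 18) = 111110111111111111111111
Bit 18 of A is 1, so AND-ing with the mask clears it to 0.
  111001100011100000101000
& 111110111111111111111111
--------------------------
  111000100011100000101000

Answer: 111000100011100000101000 (14825512)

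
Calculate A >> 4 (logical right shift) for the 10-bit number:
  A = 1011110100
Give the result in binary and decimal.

Logical shift right by 4: drop the bottom 4 bit(s), prepend 4 zero(s) on the left.
  1011110100  ->  keep [101111], discard [0100], prepend 0000
= 0000101111

Answer: 0000101111 (47)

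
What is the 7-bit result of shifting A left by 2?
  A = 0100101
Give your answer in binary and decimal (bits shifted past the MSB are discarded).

Shift left by 2: drop the top 2 bit(s), append 2 zero(s) on the right.
  0100101  ->  discard [01], keep [00101], append 00
= 0010100

Answer: 0010100 (20)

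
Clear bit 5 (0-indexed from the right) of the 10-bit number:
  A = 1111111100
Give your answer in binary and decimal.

Mask = ~(1 << 5) = 1111011111
Bit 5 of A is 1, so AND-ing with the mask clears it to 0.
  1111111100
& 1111011111
------------
  1111011100

Answer: 1111011100 (988)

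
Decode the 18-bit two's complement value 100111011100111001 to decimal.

MSB is 1, so the value is negative. Find the magnitude:
1. Invert bits:  011000100011000110
2. Add 1:        011000100011000111  = 100551
3. Apply sign:   -100551

Answer: -100551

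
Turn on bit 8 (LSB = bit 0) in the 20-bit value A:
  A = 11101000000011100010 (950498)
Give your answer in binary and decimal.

Mask = 1 << 8 = 00000000000100000000
Bit 8 of A is 0, so OR-ing with the mask flips it to 1.
  11101000000011100010
| 00000000000100000000
----------------------
  11101000000111100010

Answer: 11101000000111100010 (950754)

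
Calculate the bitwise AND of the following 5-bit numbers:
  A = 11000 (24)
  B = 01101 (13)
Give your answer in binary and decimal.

Apply & to each column (1 only where both bits are 1):
  11000
& 01101
-------
  01000

Answer: 01000 (8)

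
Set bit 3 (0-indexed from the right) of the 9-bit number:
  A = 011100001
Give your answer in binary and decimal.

Mask = 1 << 3 = 000001000
Bit 3 of A is 0, so OR-ing with the mask flips it to 1.
  011100001
| 000001000
-----------
  011101001

Answer: 011101001 (233)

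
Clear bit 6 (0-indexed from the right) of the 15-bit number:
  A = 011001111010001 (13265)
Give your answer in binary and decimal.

Mask = ~(1 << 6) = 111111110111111
Bit 6 of A is 1, so AND-ing with the mask clears it to 0.
  011001111010001
& 111111110111111
-----------------
  011001110010001

Answer: 011001110010001 (13201)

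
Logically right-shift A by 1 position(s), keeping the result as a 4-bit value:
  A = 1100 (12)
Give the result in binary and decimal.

Logical shift right by 1: drop the bottom 1 bit(s), prepend 1 zero(s) on the left.
  1100  ->  keep [110], discard [0], prepend 0
= 0110

Answer: 0110 (6)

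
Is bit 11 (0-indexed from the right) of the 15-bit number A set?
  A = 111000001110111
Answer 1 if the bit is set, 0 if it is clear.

Bit 11 is the 12th from the right.
  111000001110111
     ^
That bit is 0.

Answer: 0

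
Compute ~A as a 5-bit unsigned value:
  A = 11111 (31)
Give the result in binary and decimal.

Flip each bit (0->1, 1->0):
  11111
  00000

Answer: 00000 (0)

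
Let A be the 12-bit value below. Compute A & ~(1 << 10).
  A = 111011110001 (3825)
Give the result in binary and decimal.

Mask = ~(1 << 10) = 101111111111
Bit 10 of A is 1, so AND-ing with the mask clears it to 0.
  111011110001
& 101111111111
--------------
  101011110001

Answer: 101011110001 (2801)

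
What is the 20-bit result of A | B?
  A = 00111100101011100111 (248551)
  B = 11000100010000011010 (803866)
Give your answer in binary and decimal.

Apply | to each column (1 where either bit is 1):
  00111100101011100111
| 11000100010000011010
----------------------
  11111100111011111111

Answer: 11111100111011111111 (1036031)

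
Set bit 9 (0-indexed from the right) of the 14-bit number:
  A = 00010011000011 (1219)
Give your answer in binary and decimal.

Mask = 1 << 9 = 00001000000000
Bit 9 of A is 0, so OR-ing with the mask flips it to 1.
  00010011000011
| 00001000000000
----------------
  00011011000011

Answer: 00011011000011 (1731)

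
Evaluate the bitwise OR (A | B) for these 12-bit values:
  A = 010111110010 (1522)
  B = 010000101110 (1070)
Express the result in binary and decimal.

Apply | to each column (1 where either bit is 1):
  010111110010
| 010000101110
--------------
  010111111110

Answer: 010111111110 (1534)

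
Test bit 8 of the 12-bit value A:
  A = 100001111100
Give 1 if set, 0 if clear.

Bit 8 is the 9th from the right.
  100001111100
     ^
That bit is 0.

Answer: 0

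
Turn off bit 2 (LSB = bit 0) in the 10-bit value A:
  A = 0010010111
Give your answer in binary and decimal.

Mask = ~(1 << 2) = 1111111011
Bit 2 of A is 1, so AND-ing with the mask clears it to 0.
  0010010111
& 1111111011
------------
  0010010011

Answer: 0010010011 (147)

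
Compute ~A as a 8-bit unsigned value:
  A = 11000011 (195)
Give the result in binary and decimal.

Flip each bit (0->1, 1->0):
  11000011
  00111100

Answer: 00111100 (60)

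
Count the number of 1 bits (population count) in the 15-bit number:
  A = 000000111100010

000000111100010
1-bits at positions (from bit 0 = LSB): 1, 5, 6, 7, 8
Count = 5

Answer: 5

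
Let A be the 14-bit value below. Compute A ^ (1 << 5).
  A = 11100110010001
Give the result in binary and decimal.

Mask = 1 << 5 = 00000000100000
Bit 5 of A is 0; XOR with the mask flips it to 1.
  11100110010001
^ 00000000100000
----------------
  11100110110001

Answer: 11100110110001 (14769)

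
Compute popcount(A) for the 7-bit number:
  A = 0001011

0001011
1-bits at positions (from bit 0 = LSB): 0, 1, 3
Count = 3

Answer: 3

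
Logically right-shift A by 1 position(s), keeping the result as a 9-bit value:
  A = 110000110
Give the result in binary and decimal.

Logical shift right by 1: drop the bottom 1 bit(s), prepend 1 zero(s) on the left.
  110000110  ->  keep [11000011], discard [0], prepend 0
= 011000011

Answer: 011000011 (195)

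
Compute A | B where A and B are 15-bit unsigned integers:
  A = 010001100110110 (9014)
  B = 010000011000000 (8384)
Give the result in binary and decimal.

Apply | to each column (1 where either bit is 1):
  010001100110110
| 010000011000000
-----------------
  010001111110110

Answer: 010001111110110 (9206)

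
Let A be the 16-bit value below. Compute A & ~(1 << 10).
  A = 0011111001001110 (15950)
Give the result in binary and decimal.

Mask = ~(1 << 10) = 1111101111111111
Bit 10 of A is 1, so AND-ing with the mask clears it to 0.
  0011111001001110
& 1111101111111111
------------------
  0011101001001110

Answer: 0011101001001110 (14926)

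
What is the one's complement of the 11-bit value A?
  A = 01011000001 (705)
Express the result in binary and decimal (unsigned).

Flip each bit (0->1, 1->0):
  01011000001
  10100111110

Answer: 10100111110 (1342)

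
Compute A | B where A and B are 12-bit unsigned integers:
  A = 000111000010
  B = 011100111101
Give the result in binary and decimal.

Apply | to each column (1 where either bit is 1):
  000111000010
| 011100111101
--------------
  011111111111

Answer: 011111111111 (2047)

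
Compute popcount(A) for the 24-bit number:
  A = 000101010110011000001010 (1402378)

000101010110011000001010
1-bits at positions (from bit 0 = LSB): 1, 3, 9, 10, 13, 14, 16, 18, 20
Count = 9

Answer: 9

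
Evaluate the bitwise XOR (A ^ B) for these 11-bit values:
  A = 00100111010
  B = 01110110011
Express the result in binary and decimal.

Apply ^ to each column (1 where bits differ):
  00100111010
^ 01110110011
-------------
  01010001001

Answer: 01010001001 (649)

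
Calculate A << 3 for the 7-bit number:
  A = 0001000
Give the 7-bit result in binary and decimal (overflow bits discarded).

Shift left by 3: drop the top 3 bit(s), append 3 zero(s) on the right.
  0001000  ->  discard [000], keep [1000], append 000
= 1000000

Answer: 1000000 (64)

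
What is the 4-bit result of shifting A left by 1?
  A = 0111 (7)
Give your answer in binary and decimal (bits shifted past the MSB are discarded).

Shift left by 1: drop the top 1 bit(s), append 1 zero(s) on the right.
  0111  ->  discard [0], keep [111], append 0
= 1110

Answer: 1110 (14)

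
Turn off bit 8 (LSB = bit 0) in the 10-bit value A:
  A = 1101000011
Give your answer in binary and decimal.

Mask = ~(1 << 8) = 1011111111
Bit 8 of A is 1, so AND-ing with the mask clears it to 0.
  1101000011
& 1011111111
------------
  1001000011

Answer: 1001000011 (579)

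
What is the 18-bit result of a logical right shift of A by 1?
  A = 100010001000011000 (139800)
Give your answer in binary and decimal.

Logical shift right by 1: drop the bottom 1 bit(s), prepend 1 zero(s) on the left.
  100010001000011000  ->  keep [10001000100001100], discard [0], prepend 0
= 010001000100001100

Answer: 010001000100001100 (69900)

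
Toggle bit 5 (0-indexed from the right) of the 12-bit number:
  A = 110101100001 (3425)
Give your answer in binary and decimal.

Mask = 1 << 5 = 000000100000
Bit 5 of A is 1; XOR with the mask flips it to 0.
  110101100001
^ 000000100000
--------------
  110101000001

Answer: 110101000001 (3393)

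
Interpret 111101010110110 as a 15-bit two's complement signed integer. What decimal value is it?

MSB is 1, so the value is negative. Find the magnitude:
1. Invert bits:  000010101001001
2. Add 1:        000010101001010  = 1354
3. Apply sign:   -1354

Answer: -1354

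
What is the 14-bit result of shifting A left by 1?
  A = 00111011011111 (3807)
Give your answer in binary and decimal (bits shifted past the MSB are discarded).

Shift left by 1: drop the top 1 bit(s), append 1 zero(s) on the right.
  00111011011111  ->  discard [0], keep [0111011011111], append 0
= 01110110111110

Answer: 01110110111110 (7614)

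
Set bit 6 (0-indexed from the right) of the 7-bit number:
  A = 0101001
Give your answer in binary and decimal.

Mask = 1 << 6 = 1000000
Bit 6 of A is 0, so OR-ing with the mask flips it to 1.
  0101001
| 1000000
---------
  1101001

Answer: 1101001 (105)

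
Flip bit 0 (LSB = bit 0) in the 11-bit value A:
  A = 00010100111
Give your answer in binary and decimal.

Mask = 1 << 0 = 00000000001
Bit 0 of A is 1; XOR with the mask flips it to 0.
  00010100111
^ 00000000001
-------------
  00010100110

Answer: 00010100110 (166)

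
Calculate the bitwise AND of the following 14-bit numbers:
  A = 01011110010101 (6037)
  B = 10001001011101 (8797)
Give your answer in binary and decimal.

Apply & to each column (1 only where both bits are 1):
  01011110010101
& 10001001011101
----------------
  00001000010101

Answer: 00001000010101 (533)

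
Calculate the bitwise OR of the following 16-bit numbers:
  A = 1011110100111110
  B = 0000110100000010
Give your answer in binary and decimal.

Apply | to each column (1 where either bit is 1):
  1011110100111110
| 0000110100000010
------------------
  1011110100111110

Answer: 1011110100111110 (48446)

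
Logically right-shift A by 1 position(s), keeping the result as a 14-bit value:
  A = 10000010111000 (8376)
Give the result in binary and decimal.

Logical shift right by 1: drop the bottom 1 bit(s), prepend 1 zero(s) on the left.
  10000010111000  ->  keep [1000001011100], discard [0], prepend 0
= 01000001011100

Answer: 01000001011100 (4188)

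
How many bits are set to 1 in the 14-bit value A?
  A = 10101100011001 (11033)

10101100011001
1-bits at positions (from bit 0 = LSB): 0, 3, 4, 8, 9, 11, 13
Count = 7

Answer: 7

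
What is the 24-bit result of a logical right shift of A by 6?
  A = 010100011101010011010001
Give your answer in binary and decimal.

Logical shift right by 6: drop the bottom 6 bit(s), prepend 6 zero(s) on the left.
  010100011101010011010001  ->  keep [010100011101010011], discard [010001], prepend 000000
= 000000010100011101010011

Answer: 000000010100011101010011 (83795)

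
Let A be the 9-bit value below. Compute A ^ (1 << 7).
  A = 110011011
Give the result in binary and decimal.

Mask = 1 << 7 = 010000000
Bit 7 of A is 1; XOR with the mask flips it to 0.
  110011011
^ 010000000
-----------
  100011011

Answer: 100011011 (283)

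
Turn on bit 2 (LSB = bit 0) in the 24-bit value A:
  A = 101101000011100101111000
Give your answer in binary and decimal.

Mask = 1 << 2 = 000000000000000000000100
Bit 2 of A is 0, so OR-ing with the mask flips it to 1.
  101101000011100101111000
| 000000000000000000000100
--------------------------
  101101000011100101111100

Answer: 101101000011100101111100 (11811196)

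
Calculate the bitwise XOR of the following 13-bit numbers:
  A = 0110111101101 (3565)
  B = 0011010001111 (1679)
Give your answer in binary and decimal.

Apply ^ to each column (1 where bits differ):
  0110111101101
^ 0011010001111
---------------
  0101101100010

Answer: 0101101100010 (2914)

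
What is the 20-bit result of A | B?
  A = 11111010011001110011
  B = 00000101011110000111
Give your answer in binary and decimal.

Apply | to each column (1 where either bit is 1):
  11111010011001110011
| 00000101011110000111
----------------------
  11111111011111110111

Answer: 11111111011111110111 (1046519)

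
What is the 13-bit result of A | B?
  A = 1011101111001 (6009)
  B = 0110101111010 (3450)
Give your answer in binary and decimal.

Apply | to each column (1 where either bit is 1):
  1011101111001
| 0110101111010
---------------
  1111101111011

Answer: 1111101111011 (8059)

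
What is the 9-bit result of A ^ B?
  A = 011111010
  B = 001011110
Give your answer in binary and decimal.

Apply ^ to each column (1 where bits differ):
  011111010
^ 001011110
-----------
  010100100

Answer: 010100100 (164)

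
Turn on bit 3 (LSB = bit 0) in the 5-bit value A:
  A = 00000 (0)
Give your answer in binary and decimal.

Mask = 1 << 3 = 01000
Bit 3 of A is 0, so OR-ing with the mask flips it to 1.
  00000
| 01000
-------
  01000

Answer: 01000 (8)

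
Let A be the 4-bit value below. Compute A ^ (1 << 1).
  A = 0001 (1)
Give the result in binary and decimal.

Mask = 1 << 1 = 0010
Bit 1 of A is 0; XOR with the mask flips it to 1.
  0001
^ 0010
------
  0011

Answer: 0011 (3)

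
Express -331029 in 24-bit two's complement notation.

1. Binary of +331029:  000001010000110100010101
2. Invert bits:     111110101111001011101010
3. Add 1:           111110101111001011101011

Answer: 111110101111001011101011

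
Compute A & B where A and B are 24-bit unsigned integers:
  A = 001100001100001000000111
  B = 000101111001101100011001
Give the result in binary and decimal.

Apply & to each column (1 only where both bits are 1):
  001100001100001000000111
& 000101111001101100011001
--------------------------
  000100001000001000000001

Answer: 000100001000001000000001 (1081857)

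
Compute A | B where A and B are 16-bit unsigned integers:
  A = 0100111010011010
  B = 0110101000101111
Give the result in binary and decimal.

Apply | to each column (1 where either bit is 1):
  0100111010011010
| 0110101000101111
------------------
  0110111010111111

Answer: 0110111010111111 (28351)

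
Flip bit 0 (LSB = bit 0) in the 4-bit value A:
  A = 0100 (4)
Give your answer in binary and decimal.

Mask = 1 << 0 = 0001
Bit 0 of A is 0; XOR with the mask flips it to 1.
  0100
^ 0001
------
  0101

Answer: 0101 (5)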